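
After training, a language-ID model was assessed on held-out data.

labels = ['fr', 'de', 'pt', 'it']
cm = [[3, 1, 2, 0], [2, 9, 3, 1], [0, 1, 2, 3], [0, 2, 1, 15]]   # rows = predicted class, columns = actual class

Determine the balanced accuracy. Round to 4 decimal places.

Balanced accuracy = mean of per-class recall.
  fr: recall = 3/5 = 0.60000
  de: recall = 9/13 = 0.69231
  pt: recall = 2/8 = 0.25000
  it: recall = 15/19 = 0.78947
Mean = (0.60000 + 0.69231 + 0.25000 + 0.78947) / 4 = 0.5829

0.5829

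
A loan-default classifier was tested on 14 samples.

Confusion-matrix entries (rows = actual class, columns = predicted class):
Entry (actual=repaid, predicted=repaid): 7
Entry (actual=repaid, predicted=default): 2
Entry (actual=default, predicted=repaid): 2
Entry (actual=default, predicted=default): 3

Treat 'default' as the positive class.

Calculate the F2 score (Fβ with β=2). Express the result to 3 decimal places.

Fβ = (1+β²)·TP / ((1+β²)·TP + β²·FN + FP), with β²=4
= 5·3 / (5·3 + 4·2 + 2) = 0.600

0.600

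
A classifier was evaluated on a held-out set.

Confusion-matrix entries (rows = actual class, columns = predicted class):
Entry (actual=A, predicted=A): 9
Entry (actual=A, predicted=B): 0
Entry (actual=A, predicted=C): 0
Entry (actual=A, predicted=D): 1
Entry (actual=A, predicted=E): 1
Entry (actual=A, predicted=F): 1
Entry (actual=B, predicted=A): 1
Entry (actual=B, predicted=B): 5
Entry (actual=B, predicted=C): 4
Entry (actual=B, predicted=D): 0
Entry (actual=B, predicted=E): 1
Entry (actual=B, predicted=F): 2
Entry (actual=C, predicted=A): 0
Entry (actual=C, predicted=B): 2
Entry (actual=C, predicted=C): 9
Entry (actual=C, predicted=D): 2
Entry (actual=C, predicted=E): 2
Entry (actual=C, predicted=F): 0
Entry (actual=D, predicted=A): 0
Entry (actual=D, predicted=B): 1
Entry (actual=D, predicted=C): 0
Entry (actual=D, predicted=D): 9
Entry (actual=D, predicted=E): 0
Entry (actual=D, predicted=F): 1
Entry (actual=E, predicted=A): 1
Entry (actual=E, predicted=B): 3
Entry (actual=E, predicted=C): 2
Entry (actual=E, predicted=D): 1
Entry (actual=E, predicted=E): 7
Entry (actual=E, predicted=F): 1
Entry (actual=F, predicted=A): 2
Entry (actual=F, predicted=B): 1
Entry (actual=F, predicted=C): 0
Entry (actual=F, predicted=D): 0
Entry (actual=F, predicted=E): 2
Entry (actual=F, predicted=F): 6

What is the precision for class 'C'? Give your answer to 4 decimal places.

0.6000

Treat 'C' as positive and all other classes as negative.
precision = TP/(TP+FP).
C: TP=9, FP=0+4+0+2+0=6 → 9/15 = 0.60000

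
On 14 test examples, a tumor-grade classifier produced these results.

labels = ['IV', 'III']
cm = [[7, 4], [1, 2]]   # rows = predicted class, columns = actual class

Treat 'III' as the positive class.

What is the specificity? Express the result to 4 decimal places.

0.8750

Specificity = TN/(TN+FP) = 7/(7+1) = 0.8750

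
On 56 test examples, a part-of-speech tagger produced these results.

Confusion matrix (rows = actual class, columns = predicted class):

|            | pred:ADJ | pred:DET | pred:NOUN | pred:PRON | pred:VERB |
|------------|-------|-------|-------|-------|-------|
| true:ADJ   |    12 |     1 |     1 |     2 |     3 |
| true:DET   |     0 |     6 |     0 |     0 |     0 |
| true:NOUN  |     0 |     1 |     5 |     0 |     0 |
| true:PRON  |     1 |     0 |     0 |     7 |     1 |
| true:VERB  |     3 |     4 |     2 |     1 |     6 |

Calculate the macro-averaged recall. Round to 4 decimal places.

Per-class recall (TP/(TP+FN)):
  ADJ: TP=12, FN=1+1+2+3=7 → 12/19 = 0.63158
  DET: TP=6, FN=0+0+0+0=0 → 6/6 = 1.00000
  NOUN: TP=5, FN=0+1+0+0=1 → 5/6 = 0.83333
  PRON: TP=7, FN=1+0+0+1=2 → 7/9 = 0.77778
  VERB: TP=6, FN=3+4+2+1=10 → 6/16 = 0.37500
Macro-recall = mean = (0.63158 + 1.00000 + 0.83333 + 0.77778 + 0.37500) / 5 = 0.7235

0.7235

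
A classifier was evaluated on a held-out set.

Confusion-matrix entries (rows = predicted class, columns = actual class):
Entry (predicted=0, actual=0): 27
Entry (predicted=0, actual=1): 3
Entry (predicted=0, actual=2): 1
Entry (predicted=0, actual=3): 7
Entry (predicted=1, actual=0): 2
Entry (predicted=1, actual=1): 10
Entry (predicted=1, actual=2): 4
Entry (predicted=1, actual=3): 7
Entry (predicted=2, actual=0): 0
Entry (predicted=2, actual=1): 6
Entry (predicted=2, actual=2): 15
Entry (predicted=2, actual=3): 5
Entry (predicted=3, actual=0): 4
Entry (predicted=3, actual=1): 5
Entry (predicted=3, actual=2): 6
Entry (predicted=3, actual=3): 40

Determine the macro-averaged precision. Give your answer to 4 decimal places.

Per-class precision (TP/(TP+FP)):
  0: TP=27, FP=3+1+7=11 → 27/38 = 0.71053
  1: TP=10, FP=2+4+7=13 → 10/23 = 0.43478
  2: TP=15, FP=0+6+5=11 → 15/26 = 0.57692
  3: TP=40, FP=4+5+6=15 → 40/55 = 0.72727
Macro-precision = mean = (0.71053 + 0.43478 + 0.57692 + 0.72727) / 4 = 0.6124

0.6124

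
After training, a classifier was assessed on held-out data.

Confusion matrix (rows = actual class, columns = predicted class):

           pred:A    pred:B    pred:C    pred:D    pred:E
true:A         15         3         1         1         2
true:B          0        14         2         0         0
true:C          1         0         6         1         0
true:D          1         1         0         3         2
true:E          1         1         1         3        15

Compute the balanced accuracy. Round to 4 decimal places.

Balanced accuracy = mean of per-class recall.
  A: recall = 15/22 = 0.68182
  B: recall = 14/16 = 0.87500
  C: recall = 6/8 = 0.75000
  D: recall = 3/7 = 0.42857
  E: recall = 15/21 = 0.71429
Mean = (0.68182 + 0.87500 + 0.75000 + 0.42857 + 0.71429) / 5 = 0.6899

0.6899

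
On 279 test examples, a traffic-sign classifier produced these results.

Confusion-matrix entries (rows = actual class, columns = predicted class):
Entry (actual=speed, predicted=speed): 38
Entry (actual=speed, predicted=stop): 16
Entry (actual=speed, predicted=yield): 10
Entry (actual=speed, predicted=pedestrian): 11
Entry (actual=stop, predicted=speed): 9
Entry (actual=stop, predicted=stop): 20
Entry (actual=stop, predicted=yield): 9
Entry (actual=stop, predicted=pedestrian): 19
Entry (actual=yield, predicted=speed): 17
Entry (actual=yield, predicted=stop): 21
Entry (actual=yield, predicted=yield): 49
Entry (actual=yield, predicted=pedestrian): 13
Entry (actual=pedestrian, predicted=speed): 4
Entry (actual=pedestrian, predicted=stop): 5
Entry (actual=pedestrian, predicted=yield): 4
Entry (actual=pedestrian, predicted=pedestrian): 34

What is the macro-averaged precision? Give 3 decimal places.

0.501

Per-class precision (TP/(TP+FP)):
  speed: TP=38, FP=9+17+4=30 → 38/68 = 0.5588
  stop: TP=20, FP=16+21+5=42 → 20/62 = 0.3226
  yield: TP=49, FP=10+9+4=23 → 49/72 = 0.6806
  pedestrian: TP=34, FP=11+19+13=43 → 34/77 = 0.4416
Macro-precision = mean = (0.5588 + 0.3226 + 0.6806 + 0.4416) / 4 = 0.501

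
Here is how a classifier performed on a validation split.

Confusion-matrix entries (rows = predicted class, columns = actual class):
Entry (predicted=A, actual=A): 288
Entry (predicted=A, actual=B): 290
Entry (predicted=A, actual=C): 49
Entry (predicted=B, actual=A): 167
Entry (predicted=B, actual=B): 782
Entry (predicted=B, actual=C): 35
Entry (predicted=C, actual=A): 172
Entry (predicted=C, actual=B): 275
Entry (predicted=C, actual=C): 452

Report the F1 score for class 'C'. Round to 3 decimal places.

0.630

Treat 'C' as positive and all other classes as negative.
F1 score = 2·TP/(2·TP+FP+FN).
C: TP=452, FP=172+275=447, FN=49+35=84 → 904/1435 = 0.6300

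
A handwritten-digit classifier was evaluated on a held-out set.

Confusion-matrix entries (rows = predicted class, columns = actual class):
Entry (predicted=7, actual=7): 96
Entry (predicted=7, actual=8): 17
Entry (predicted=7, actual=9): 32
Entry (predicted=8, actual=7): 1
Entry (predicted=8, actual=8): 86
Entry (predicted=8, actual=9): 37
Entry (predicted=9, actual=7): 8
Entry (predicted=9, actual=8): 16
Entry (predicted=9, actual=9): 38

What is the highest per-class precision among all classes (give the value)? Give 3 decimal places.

0.694

Per-class precision (TP/(TP+FP)):
  7: TP=96, FP=17+32=49 → 96/145 = 0.6621
  8: TP=86, FP=1+37=38 → 86/124 = 0.6935
  9: TP=38, FP=8+16=24 → 38/62 = 0.6129
Highest is class '8' with precision = 0.694.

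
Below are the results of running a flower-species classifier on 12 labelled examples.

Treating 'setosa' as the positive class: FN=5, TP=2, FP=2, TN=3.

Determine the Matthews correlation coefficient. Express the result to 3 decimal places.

MCC = (TP·TN − FP·FN) / √((TP+FP)(TP+FN)(TN+FP)(TN+FN))
Numerator = 2·3 − 2·5 = -4
Denominator = √(4·7·5·8) = √1120 = 33.4664
MCC = -4 / 33.4664 = -0.120

-0.120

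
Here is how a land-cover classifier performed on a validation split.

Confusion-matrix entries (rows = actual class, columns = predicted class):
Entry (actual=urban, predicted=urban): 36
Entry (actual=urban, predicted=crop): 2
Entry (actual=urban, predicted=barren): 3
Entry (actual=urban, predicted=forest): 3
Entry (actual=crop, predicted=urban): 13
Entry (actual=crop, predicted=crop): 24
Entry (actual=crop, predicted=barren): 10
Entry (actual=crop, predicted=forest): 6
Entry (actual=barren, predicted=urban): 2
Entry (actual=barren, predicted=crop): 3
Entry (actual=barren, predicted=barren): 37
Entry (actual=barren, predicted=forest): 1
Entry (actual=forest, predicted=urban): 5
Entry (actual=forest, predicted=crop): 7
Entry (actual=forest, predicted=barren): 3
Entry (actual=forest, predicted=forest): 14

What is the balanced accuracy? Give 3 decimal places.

0.654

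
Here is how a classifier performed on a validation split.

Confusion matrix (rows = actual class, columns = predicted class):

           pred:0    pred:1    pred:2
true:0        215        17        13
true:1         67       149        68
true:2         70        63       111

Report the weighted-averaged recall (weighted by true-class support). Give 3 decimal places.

0.614

Per-class recall (TP/(TP+FN)):
  0: TP=215, FN=17+13=30 → 215/245 = 0.8776
  1: TP=149, FN=67+68=135 → 149/284 = 0.5246
  2: TP=111, FN=70+63=133 → 111/244 = 0.4549
Weighted-recall = Σ (supportᵢ/N)·recallᵢ with N=773: (245/773)·0.8776 + (284/773)·0.5246 + (244/773)·0.4549 = 0.614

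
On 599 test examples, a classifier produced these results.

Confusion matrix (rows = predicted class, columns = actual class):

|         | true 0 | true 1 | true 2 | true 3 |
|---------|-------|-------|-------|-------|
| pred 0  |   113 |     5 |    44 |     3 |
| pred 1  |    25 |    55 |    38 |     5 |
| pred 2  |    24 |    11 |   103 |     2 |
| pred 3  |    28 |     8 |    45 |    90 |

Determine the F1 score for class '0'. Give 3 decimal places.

F1 score = 2·TP/(2·TP+FP+FN).
0: TP=113, FP=5+44+3=52, FN=25+24+28=77 → 226/355 = 0.6366

0.637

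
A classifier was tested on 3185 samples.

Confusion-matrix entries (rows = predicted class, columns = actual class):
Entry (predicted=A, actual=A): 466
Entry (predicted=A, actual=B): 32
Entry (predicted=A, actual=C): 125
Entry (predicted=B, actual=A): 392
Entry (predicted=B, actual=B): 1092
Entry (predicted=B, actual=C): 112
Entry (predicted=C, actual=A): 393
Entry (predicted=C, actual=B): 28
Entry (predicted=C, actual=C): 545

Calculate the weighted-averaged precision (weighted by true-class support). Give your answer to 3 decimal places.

0.680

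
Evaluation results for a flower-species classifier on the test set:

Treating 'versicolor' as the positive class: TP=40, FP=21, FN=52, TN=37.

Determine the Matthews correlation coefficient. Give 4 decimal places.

0.0721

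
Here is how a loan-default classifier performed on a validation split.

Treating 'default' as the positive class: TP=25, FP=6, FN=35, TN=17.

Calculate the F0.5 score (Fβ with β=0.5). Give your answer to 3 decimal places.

Fβ = (1+β²)·TP / ((1+β²)·TP + β²·FN + FP), with β²=1/4
= 1.25·25 / (1.25·25 + 0.25·35 + 6) = 0.679

0.679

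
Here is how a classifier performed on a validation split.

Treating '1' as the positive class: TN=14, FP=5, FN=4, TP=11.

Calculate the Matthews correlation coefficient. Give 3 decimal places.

MCC = (TP·TN − FP·FN) / √((TP+FP)(TP+FN)(TN+FP)(TN+FN))
Numerator = 11·14 − 5·4 = 134
Denominator = √(16·15·19·18) = √82080 = 286.4961
MCC = 134 / 286.4961 = 0.468

0.468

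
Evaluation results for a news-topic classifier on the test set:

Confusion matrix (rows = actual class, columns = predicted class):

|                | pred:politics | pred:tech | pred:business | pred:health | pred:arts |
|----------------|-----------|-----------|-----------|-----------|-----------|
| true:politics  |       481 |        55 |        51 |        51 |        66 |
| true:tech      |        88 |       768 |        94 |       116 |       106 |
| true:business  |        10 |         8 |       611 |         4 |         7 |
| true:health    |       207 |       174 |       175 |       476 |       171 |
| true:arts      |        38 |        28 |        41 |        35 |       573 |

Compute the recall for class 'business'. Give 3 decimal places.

recall = TP/(TP+FN).
business: TP=611, FN=10+8+4+7=29 → 611/640 = 0.9547

0.955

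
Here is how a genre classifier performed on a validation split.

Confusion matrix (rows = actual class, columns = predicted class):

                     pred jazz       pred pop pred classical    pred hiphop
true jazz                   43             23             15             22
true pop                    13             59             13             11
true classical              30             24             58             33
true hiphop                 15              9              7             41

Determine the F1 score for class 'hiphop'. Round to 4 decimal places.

0.4581

Treat 'hiphop' as positive and all other classes as negative.
F1 score = 2·TP/(2·TP+FP+FN).
hiphop: TP=41, FP=22+11+33=66, FN=15+9+7=31 → 82/179 = 0.45810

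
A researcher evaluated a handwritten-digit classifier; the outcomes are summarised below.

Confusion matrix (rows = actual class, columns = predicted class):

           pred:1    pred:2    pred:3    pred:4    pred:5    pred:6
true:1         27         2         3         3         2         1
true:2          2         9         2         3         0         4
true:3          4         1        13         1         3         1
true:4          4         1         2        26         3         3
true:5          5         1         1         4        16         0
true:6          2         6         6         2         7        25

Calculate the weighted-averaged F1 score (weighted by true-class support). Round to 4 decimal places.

0.5956

Per-class F1 score (2·TP/(2·TP+FP+FN)):
  1: TP=27, FP=2+4+4+5+2=17, FN=2+3+3+2+1=11 → 54/82 = 0.65854
  2: TP=9, FP=2+1+1+1+6=11, FN=2+2+3+0+4=11 → 18/40 = 0.45000
  3: TP=13, FP=3+2+2+1+6=14, FN=4+1+1+3+1=10 → 26/50 = 0.52000
  4: TP=26, FP=3+3+1+4+2=13, FN=4+1+2+3+3=13 → 52/78 = 0.66667
  5: TP=16, FP=2+0+3+3+7=15, FN=5+1+1+4+0=11 → 32/58 = 0.55172
  6: TP=25, FP=1+4+1+3+0=9, FN=2+6+6+2+7=23 → 50/82 = 0.60976
Weighted-F1 score = Σ (supportᵢ/N)·F1 scoreᵢ with N=195: (38/195)·0.65854 + (20/195)·0.45000 + (23/195)·0.52000 + (39/195)·0.66667 + (27/195)·0.55172 + (48/195)·0.60976 = 0.5956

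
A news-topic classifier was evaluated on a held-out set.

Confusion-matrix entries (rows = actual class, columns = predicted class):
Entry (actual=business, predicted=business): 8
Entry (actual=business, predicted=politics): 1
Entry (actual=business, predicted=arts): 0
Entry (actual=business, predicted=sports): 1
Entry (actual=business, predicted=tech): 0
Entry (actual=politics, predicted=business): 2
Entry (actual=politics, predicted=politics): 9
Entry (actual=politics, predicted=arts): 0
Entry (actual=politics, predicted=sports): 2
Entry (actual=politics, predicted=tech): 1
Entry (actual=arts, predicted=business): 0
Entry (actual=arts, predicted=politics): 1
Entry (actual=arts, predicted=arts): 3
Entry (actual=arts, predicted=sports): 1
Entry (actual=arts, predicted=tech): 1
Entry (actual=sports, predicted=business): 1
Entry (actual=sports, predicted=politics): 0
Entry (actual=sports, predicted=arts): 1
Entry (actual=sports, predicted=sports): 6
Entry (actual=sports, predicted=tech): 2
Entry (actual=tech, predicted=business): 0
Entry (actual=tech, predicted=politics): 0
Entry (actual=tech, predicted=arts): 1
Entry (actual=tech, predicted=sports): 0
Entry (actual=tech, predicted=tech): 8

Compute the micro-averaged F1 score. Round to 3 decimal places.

0.694

Micro-averaging pools counts across classes: ΣTP=34, ΣFP=15, ΣFN=15.
Micro-F1 score = 2·TP/(2·TP+FP+FN) on pooled counts = 0.694 (equals overall accuracy in single-label multiclass).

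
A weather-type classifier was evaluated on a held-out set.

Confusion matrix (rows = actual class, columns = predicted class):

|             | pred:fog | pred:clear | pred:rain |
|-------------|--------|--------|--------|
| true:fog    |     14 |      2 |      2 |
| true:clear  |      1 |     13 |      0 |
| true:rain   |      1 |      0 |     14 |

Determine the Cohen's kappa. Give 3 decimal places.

0.808

Observed agreement pₒ = trace/N = 41/47 = 0.8723
Expected agreement pₑ = Σ (rowᵢ·colᵢ)/N² = (18·16 + 14·15 + 15·16)/47² = 0.3341
κ = (pₒ − pₑ)/(1 − pₑ) = (0.8723 − 0.3341)/(1 − 0.3341) = 0.808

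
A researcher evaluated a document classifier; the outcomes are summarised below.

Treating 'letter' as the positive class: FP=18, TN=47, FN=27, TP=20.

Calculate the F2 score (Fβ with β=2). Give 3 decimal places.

Fβ = (1+β²)·TP / ((1+β²)·TP + β²·FN + FP), with β²=4
= 5·20 / (5·20 + 4·27 + 18) = 0.442

0.442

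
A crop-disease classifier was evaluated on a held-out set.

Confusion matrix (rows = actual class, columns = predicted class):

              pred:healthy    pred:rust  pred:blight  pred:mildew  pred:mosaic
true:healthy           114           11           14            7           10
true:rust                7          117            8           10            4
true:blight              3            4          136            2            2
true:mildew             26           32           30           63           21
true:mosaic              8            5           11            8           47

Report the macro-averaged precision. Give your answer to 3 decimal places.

Per-class precision (TP/(TP+FP)):
  healthy: TP=114, FP=7+3+26+8=44 → 114/158 = 0.7215
  rust: TP=117, FP=11+4+32+5=52 → 117/169 = 0.6923
  blight: TP=136, FP=14+8+30+11=63 → 136/199 = 0.6834
  mildew: TP=63, FP=7+10+2+8=27 → 63/90 = 0.7000
  mosaic: TP=47, FP=10+4+2+21=37 → 47/84 = 0.5595
Macro-precision = mean = (0.7215 + 0.6923 + 0.6834 + 0.7000 + 0.5595) / 5 = 0.671

0.671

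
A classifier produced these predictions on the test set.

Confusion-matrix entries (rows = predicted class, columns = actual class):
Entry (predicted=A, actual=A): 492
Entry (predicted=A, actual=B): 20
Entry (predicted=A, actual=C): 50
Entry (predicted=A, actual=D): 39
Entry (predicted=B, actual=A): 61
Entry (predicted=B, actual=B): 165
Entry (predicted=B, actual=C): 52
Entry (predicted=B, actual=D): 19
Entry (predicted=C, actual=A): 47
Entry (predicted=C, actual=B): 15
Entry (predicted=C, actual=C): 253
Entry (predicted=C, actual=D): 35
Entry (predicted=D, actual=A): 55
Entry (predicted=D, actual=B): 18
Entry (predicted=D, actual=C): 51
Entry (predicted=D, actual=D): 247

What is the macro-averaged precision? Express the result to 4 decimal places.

0.6907

Per-class precision (TP/(TP+FP)):
  A: TP=492, FP=20+50+39=109 → 492/601 = 0.81864
  B: TP=165, FP=61+52+19=132 → 165/297 = 0.55556
  C: TP=253, FP=47+15+35=97 → 253/350 = 0.72286
  D: TP=247, FP=55+18+51=124 → 247/371 = 0.66577
Macro-precision = mean = (0.81864 + 0.55556 + 0.72286 + 0.66577) / 4 = 0.6907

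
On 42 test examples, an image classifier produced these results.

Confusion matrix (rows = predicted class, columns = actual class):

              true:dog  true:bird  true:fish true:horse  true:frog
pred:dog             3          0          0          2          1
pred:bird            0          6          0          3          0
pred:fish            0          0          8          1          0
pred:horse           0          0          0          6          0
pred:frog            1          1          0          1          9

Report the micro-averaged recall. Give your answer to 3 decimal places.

0.762

Micro-averaging pools counts across classes: ΣTP=32, ΣFP=10, ΣFN=10.
Micro-recall = TP/(TP+FN) on pooled counts = 0.762 (equals overall accuracy in single-label multiclass).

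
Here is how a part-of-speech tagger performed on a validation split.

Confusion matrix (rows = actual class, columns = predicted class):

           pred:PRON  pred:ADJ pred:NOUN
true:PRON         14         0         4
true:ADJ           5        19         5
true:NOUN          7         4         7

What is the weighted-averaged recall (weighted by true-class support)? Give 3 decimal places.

0.615

Per-class recall (TP/(TP+FN)):
  PRON: TP=14, FN=0+4=4 → 14/18 = 0.7778
  ADJ: TP=19, FN=5+5=10 → 19/29 = 0.6552
  NOUN: TP=7, FN=7+4=11 → 7/18 = 0.3889
Weighted-recall = Σ (supportᵢ/N)·recallᵢ with N=65: (18/65)·0.7778 + (29/65)·0.6552 + (18/65)·0.3889 = 0.615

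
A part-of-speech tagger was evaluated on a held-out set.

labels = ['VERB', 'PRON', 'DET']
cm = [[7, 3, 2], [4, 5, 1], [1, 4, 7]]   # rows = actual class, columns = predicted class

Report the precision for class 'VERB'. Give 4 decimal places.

0.5833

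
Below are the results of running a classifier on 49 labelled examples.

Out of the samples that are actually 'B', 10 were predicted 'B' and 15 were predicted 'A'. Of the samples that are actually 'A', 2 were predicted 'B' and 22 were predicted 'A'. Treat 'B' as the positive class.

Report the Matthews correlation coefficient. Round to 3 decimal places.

0.368

MCC = (TP·TN − FP·FN) / √((TP+FP)(TP+FN)(TN+FP)(TN+FN))
Numerator = 10·22 − 2·15 = 190
Denominator = √(12·25·24·37) = √266400 = 516.1395
MCC = 190 / 516.1395 = 0.368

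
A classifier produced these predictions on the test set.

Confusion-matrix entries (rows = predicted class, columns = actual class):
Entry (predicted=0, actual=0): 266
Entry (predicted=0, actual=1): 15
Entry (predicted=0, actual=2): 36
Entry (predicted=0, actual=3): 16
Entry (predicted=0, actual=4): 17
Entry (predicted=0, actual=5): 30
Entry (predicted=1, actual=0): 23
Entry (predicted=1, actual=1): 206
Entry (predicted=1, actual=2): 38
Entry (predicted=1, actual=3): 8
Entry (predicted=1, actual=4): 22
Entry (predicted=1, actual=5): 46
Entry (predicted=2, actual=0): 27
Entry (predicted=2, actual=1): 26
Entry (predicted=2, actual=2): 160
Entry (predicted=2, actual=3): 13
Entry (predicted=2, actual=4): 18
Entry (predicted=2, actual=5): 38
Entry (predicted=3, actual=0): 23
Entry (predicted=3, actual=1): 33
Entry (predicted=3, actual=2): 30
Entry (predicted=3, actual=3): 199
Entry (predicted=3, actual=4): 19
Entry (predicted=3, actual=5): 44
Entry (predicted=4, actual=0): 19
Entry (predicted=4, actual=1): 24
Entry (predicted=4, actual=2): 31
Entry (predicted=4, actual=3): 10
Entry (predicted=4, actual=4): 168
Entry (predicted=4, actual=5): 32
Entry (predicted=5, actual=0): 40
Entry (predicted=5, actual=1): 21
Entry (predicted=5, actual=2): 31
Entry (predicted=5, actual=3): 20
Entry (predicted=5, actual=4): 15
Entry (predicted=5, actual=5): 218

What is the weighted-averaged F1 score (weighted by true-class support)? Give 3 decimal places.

0.612

Per-class F1 score (2·TP/(2·TP+FP+FN)):
  0: TP=266, FP=15+36+16+17+30=114, FN=23+27+23+19+40=132 → 532/778 = 0.6838
  1: TP=206, FP=23+38+8+22+46=137, FN=15+26+33+24+21=119 → 412/668 = 0.6168
  2: TP=160, FP=27+26+13+18+38=122, FN=36+38+30+31+31=166 → 320/608 = 0.5263
  3: TP=199, FP=23+33+30+19+44=149, FN=16+8+13+10+20=67 → 398/614 = 0.6482
  4: TP=168, FP=19+24+31+10+32=116, FN=17+22+18+19+15=91 → 336/543 = 0.6188
  5: TP=218, FP=40+21+31+20+15=127, FN=30+46+38+44+32=190 → 436/753 = 0.5790
Weighted-F1 score = Σ (supportᵢ/N)·F1 scoreᵢ with N=1982: (398/1982)·0.6838 + (325/1982)·0.6168 + (326/1982)·0.5263 + (266/1982)·0.6482 + (259/1982)·0.6188 + (408/1982)·0.5790 = 0.612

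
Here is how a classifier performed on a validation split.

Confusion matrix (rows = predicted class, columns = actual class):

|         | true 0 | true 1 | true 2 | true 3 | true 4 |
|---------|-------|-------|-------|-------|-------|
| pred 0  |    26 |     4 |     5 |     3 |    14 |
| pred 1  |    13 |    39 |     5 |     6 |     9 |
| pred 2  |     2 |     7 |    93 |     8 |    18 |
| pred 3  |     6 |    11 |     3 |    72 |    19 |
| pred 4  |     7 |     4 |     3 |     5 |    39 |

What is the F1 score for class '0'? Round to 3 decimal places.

0.491

Treat '0' as positive and all other classes as negative.
F1 score = 2·TP/(2·TP+FP+FN).
0: TP=26, FP=4+5+3+14=26, FN=13+2+6+7=28 → 52/106 = 0.4906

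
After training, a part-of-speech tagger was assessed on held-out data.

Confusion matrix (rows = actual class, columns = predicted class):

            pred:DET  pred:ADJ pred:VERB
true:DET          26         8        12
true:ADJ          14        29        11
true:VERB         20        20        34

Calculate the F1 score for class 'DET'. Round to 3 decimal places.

F1 score = 2·TP/(2·TP+FP+FN).
DET: TP=26, FP=14+20=34, FN=8+12=20 → 52/106 = 0.4906

0.491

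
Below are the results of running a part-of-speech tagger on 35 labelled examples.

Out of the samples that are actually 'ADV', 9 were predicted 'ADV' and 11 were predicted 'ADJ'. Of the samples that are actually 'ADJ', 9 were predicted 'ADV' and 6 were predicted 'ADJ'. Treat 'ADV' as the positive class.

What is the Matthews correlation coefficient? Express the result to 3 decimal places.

-0.149

MCC = (TP·TN − FP·FN) / √((TP+FP)(TP+FN)(TN+FP)(TN+FN))
Numerator = 9·6 − 9·11 = -45
Denominator = √(18·20·15·17) = √91800 = 302.9851
MCC = -45 / 302.9851 = -0.149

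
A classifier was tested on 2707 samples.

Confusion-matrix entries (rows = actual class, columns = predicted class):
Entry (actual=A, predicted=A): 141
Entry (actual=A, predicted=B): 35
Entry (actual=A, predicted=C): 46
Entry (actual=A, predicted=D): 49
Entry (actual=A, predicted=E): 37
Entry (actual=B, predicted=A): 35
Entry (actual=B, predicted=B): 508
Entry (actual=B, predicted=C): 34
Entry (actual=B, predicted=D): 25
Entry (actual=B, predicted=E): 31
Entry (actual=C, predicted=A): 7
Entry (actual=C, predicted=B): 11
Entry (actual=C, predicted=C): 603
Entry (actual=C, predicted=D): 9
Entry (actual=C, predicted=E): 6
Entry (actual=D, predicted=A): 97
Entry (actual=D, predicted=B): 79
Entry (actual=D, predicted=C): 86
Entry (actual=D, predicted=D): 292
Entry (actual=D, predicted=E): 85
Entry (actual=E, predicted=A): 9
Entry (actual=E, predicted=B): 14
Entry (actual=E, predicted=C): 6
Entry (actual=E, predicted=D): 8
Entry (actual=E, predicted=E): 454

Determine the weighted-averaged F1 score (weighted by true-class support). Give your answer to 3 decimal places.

0.724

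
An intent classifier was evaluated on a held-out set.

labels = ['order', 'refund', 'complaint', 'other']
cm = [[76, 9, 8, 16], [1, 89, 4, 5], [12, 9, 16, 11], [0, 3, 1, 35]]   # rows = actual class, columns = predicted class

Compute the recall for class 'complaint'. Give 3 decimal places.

One-vs-rest for 'complaint': TP = diagonal; FP = other classes predicted 'complaint'; FN = 'complaint' predicted as other.
recall = TP/(TP+FN).
complaint: TP=16, FN=12+9+11=32 → 16/48 = 0.3333

0.333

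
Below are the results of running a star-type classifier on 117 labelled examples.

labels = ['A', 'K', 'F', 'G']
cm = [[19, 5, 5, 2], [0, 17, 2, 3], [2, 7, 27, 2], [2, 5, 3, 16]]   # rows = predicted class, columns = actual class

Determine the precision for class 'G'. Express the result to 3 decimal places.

One-vs-rest for 'G': TP = diagonal; FP = other classes predicted 'G'; FN = 'G' predicted as other.
precision = TP/(TP+FP).
G: TP=16, FP=2+5+3=10 → 16/26 = 0.6154

0.615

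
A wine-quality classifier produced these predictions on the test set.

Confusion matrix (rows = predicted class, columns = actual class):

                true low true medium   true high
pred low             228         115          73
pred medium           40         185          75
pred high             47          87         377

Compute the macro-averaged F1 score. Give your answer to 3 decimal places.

0.630

Per-class F1 score (2·TP/(2·TP+FP+FN)):
  low: TP=228, FP=115+73=188, FN=40+47=87 → 456/731 = 0.6238
  medium: TP=185, FP=40+75=115, FN=115+87=202 → 370/687 = 0.5386
  high: TP=377, FP=47+87=134, FN=73+75=148 → 754/1036 = 0.7278
Macro-F1 score = mean = (0.6238 + 0.5386 + 0.7278) / 3 = 0.630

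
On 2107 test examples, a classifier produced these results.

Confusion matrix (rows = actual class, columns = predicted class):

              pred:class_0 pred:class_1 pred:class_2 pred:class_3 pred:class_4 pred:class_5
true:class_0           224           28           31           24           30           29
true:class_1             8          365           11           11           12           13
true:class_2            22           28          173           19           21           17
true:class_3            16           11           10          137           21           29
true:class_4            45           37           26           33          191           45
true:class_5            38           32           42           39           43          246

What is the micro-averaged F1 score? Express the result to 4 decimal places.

Micro-averaging pools counts across classes: ΣTP=1336, ΣFP=771, ΣFN=771.
Micro-F1 score = 2·TP/(2·TP+FP+FN) on pooled counts = 0.6341 (equals overall accuracy in single-label multiclass).

0.6341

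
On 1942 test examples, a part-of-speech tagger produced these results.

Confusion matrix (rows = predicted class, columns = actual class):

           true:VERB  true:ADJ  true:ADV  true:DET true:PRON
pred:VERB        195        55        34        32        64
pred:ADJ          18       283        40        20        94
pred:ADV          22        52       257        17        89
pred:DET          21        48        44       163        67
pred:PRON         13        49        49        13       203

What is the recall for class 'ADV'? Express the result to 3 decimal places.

0.606

One-vs-rest for 'ADV': TP = diagonal; FP = other classes predicted 'ADV'; FN = 'ADV' predicted as other.
recall = TP/(TP+FN).
ADV: TP=257, FN=34+40+44+49=167 → 257/424 = 0.6061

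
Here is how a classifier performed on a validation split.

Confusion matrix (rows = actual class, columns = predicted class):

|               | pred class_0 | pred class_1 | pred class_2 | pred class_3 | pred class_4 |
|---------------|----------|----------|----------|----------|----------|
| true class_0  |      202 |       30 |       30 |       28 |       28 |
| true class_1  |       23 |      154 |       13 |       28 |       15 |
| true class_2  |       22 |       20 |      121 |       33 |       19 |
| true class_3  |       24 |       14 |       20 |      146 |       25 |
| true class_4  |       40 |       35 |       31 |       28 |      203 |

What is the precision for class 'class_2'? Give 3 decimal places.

0.563

Treat 'class_2' as positive and all other classes as negative.
precision = TP/(TP+FP).
class_2: TP=121, FP=30+13+20+31=94 → 121/215 = 0.5628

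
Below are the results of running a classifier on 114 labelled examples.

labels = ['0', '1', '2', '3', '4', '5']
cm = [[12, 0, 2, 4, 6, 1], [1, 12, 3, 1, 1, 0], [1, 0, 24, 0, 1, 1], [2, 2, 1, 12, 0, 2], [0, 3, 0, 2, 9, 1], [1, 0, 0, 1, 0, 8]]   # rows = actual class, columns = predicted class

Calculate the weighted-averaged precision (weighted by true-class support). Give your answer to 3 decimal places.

Per-class precision (TP/(TP+FP)):
  0: TP=12, FP=1+1+2+0+1=5 → 12/17 = 0.7059
  1: TP=12, FP=0+0+2+3+0=5 → 12/17 = 0.7059
  2: TP=24, FP=2+3+1+0+0=6 → 24/30 = 0.8000
  3: TP=12, FP=4+1+0+2+1=8 → 12/20 = 0.6000
  4: TP=9, FP=6+1+1+0+0=8 → 9/17 = 0.5294
  5: TP=8, FP=1+0+1+2+1=5 → 8/13 = 0.6154
Weighted-precision = Σ (supportᵢ/N)·precisionᵢ with N=114: (25/114)·0.7059 + (18/114)·0.7059 + (27/114)·0.8000 + (19/114)·0.6000 + (15/114)·0.5294 + (10/114)·0.6154 = 0.679

0.679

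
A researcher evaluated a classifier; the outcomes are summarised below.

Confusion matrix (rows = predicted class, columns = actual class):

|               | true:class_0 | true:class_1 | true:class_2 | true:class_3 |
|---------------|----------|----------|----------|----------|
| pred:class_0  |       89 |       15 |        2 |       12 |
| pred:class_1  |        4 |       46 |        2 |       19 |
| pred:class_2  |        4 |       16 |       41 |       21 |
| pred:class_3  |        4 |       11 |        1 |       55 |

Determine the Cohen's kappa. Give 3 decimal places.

Observed agreement pₒ = trace/N = 231/342 = 0.6754
Expected agreement pₑ = Σ (rowᵢ·colᵢ)/N² = (101·118 + 88·71 + 46·82 + 107·71)/342² = 0.2525
κ = (pₒ − pₑ)/(1 − pₑ) = (0.6754 − 0.2525)/(1 − 0.2525) = 0.566

0.566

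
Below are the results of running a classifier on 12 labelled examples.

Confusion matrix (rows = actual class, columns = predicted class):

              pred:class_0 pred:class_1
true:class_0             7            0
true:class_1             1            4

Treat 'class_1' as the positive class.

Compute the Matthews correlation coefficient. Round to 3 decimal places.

MCC = (TP·TN − FP·FN) / √((TP+FP)(TP+FN)(TN+FP)(TN+FN))
Numerator = 4·7 − 0·1 = 28
Denominator = √(4·5·7·8) = √1120 = 33.4664
MCC = 28 / 33.4664 = 0.837

0.837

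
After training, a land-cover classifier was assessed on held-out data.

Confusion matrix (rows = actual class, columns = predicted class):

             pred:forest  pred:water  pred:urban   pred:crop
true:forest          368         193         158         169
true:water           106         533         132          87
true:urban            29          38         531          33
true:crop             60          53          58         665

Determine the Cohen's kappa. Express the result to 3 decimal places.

0.539

Observed agreement pₒ = trace/N = 2097/3213 = 0.6527
Expected agreement pₑ = Σ (rowᵢ·colᵢ)/N² = (888·563 + 858·817 + 631·879 + 836·954)/3213² = 0.2473
κ = (pₒ − pₑ)/(1 − pₑ) = (0.6527 − 0.2473)/(1 − 0.2473) = 0.539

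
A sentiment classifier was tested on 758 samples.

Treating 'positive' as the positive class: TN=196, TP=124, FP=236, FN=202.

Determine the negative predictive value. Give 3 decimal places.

0.492

NPV = TN/(TN+FN) = 196/(196+202) = 0.492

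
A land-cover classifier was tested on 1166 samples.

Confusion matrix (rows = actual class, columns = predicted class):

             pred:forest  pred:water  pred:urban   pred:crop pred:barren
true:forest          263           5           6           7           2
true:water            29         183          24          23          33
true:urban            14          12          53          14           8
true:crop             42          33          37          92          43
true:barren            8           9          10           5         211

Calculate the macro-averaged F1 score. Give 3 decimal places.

0.645

Per-class F1 score (2·TP/(2·TP+FP+FN)):
  forest: TP=263, FP=29+14+42+8=93, FN=5+6+7+2=20 → 526/639 = 0.8232
  water: TP=183, FP=5+12+33+9=59, FN=29+24+23+33=109 → 366/534 = 0.6854
  urban: TP=53, FP=6+24+37+10=77, FN=14+12+14+8=48 → 106/231 = 0.4589
  crop: TP=92, FP=7+23+14+5=49, FN=42+33+37+43=155 → 184/388 = 0.4742
  barren: TP=211, FP=2+33+8+43=86, FN=8+9+10+5=32 → 422/540 = 0.7815
Macro-F1 score = mean = (0.8232 + 0.6854 + 0.4589 + 0.4742 + 0.7815) / 5 = 0.645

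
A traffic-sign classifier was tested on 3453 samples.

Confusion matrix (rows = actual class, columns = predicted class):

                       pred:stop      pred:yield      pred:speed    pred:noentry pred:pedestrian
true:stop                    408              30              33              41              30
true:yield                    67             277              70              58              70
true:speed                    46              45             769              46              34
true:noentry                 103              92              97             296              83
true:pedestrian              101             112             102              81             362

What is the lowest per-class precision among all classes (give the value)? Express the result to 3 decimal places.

Per-class precision (TP/(TP+FP)):
  stop: TP=408, FP=67+46+103+101=317 → 408/725 = 0.5628
  yield: TP=277, FP=30+45+92+112=279 → 277/556 = 0.4982
  speed: TP=769, FP=33+70+97+102=302 → 769/1071 = 0.7180
  noentry: TP=296, FP=41+58+46+81=226 → 296/522 = 0.5670
  pedestrian: TP=362, FP=30+70+34+83=217 → 362/579 = 0.6252
Lowest is class 'yield' with precision = 0.498.

0.498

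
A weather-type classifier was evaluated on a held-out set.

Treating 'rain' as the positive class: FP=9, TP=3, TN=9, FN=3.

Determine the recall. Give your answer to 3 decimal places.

0.500

Recall = TP/(TP+FN) = 3/(3+3) = 3/6 = 0.500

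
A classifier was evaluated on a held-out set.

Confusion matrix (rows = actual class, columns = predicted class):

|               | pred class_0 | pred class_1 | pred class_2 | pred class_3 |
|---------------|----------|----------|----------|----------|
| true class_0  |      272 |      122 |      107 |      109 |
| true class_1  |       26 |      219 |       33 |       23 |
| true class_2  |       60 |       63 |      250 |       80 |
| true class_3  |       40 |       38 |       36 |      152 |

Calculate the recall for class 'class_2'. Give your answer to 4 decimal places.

0.5519

One-vs-rest for 'class_2': TP = diagonal; FP = other classes predicted 'class_2'; FN = 'class_2' predicted as other.
recall = TP/(TP+FN).
class_2: TP=250, FN=60+63+80=203 → 250/453 = 0.55188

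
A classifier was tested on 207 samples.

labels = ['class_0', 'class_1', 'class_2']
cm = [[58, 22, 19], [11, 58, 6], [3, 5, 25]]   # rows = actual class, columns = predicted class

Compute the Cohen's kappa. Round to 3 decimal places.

0.507

Observed agreement pₒ = trace/N = 141/207 = 0.6812
Expected agreement pₑ = Σ (rowᵢ·colᵢ)/N² = (99·72 + 75·85 + 33·50)/207² = 0.3536
κ = (pₒ − pₑ)/(1 − pₑ) = (0.6812 − 0.3536)/(1 − 0.3536) = 0.507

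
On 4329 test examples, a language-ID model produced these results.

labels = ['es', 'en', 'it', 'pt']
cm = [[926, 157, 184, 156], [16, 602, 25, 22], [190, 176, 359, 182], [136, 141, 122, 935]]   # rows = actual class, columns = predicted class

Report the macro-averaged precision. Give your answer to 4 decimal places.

0.6330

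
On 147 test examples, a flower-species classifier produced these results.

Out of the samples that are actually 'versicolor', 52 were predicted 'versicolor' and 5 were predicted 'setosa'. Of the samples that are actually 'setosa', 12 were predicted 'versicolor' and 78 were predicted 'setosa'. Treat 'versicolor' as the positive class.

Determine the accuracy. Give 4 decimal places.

0.8844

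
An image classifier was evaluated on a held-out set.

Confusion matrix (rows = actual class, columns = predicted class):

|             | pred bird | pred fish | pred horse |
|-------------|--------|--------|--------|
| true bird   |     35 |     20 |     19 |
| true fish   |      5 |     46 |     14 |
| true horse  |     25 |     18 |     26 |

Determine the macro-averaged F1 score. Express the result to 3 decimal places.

Per-class F1 score (2·TP/(2·TP+FP+FN)):
  bird: TP=35, FP=5+25=30, FN=20+19=39 → 70/139 = 0.5036
  fish: TP=46, FP=20+18=38, FN=5+14=19 → 92/149 = 0.6174
  horse: TP=26, FP=19+14=33, FN=25+18=43 → 52/128 = 0.4063
Macro-F1 score = mean = (0.5036 + 0.6174 + 0.4063) / 3 = 0.509

0.509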